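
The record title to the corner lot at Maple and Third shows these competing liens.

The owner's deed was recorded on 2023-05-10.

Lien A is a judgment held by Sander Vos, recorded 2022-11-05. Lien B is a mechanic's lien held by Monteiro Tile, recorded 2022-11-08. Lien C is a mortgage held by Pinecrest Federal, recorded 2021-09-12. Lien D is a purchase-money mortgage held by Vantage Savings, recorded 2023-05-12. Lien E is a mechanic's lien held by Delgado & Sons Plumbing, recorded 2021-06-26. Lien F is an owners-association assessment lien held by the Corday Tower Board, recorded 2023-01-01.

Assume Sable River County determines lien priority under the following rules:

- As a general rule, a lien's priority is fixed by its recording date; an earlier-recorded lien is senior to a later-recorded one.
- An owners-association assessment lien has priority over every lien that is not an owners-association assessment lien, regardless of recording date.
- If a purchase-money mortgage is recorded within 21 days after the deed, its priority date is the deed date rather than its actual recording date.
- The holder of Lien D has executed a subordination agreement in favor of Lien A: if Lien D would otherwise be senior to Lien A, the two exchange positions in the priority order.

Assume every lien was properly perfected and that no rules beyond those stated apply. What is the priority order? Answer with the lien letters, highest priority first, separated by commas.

Effective dates: D was recorded within the 21-day window, so its effective date is the deed date 2023-05-10.
F is an owners-association assessment lien, so it outranks all other liens regardless of date.
The other liens, earliest effective date first: E (2021-06-26), C (2021-09-12), A (2022-11-05), B (2022-11-08), D (2023-05-10).
Since D is not senior to A, the subordination leaves the order unchanged.

F, E, C, A, B, D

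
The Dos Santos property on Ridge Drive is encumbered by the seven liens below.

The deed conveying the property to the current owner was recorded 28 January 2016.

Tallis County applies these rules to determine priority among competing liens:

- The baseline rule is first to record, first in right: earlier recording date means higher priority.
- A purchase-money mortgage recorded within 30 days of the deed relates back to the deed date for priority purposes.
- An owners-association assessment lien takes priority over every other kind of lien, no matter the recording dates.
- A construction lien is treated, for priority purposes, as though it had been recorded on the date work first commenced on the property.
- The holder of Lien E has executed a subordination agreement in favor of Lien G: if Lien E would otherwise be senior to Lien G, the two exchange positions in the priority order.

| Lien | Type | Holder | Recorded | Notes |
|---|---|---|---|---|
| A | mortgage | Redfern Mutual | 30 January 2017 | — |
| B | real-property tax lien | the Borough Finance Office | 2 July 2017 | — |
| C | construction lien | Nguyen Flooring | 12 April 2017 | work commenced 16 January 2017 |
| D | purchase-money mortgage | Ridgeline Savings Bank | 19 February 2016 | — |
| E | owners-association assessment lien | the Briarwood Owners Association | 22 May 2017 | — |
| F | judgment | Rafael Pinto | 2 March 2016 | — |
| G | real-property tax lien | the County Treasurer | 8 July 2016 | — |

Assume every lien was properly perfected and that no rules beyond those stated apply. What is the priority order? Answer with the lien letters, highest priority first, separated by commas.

G, D, F, E, C, A, B

Adjusting effective dates: C's effective date is 16 January 2017, when work began; D's effective date is the deed date, 28 January 2016.
As an owners-association assessment lien, E is senior to every other lien.
The other liens, earliest effective date first: D (28 January 2016), F (2 March 2016), G (8 July 2016), C (16 January 2017), A (30 January 2017), B (2 July 2017).
Because E would otherwise rank above G, the subordination swaps them.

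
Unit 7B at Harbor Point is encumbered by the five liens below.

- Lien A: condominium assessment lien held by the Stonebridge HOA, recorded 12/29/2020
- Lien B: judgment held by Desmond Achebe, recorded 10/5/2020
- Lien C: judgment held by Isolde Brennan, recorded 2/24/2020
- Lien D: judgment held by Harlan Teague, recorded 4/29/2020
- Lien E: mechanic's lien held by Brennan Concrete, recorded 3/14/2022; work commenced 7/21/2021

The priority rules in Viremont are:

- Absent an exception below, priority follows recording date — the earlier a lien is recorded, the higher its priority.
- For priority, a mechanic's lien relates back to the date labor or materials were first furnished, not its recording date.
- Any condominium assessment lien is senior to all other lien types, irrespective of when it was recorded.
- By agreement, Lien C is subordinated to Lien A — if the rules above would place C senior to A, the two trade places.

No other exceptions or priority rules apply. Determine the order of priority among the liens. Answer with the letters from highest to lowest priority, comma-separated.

Adjusting effective dates: E's effective date is 7/21/2021, when work began.
A is a condominium assessment lien and takes priority over every other lien.
Remaining liens by effective date: C (2/24/2020), D (4/29/2020), B (10/5/2020), E (7/21/2021).
C is already junior to A, so the subordination agreement changes nothing.

A, C, D, B, E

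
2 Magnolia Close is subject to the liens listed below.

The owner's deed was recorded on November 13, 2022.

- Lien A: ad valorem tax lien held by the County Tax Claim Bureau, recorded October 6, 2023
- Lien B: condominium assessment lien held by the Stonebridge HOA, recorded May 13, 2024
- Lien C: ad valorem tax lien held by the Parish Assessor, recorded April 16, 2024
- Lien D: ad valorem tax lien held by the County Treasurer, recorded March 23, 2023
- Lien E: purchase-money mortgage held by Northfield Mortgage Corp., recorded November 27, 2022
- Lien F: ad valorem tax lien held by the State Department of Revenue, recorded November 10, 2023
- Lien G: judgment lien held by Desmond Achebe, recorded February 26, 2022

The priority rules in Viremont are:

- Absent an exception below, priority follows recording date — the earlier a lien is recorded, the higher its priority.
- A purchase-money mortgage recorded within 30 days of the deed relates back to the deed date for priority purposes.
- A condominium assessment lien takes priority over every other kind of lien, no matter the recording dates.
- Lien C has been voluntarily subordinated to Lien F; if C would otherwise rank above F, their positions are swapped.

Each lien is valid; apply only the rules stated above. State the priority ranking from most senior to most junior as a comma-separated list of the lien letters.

Effective dates: E was recorded within the 30-day window, so its effective date is the deed date November 13, 2022.
B is a condominium assessment lien and takes priority over every other lien.
Among the remaining liens, by effective date: G (February 26, 2022), E (November 13, 2022), D (March 23, 2023), A (October 6, 2023), F (November 10, 2023), C (April 16, 2024).
Since C is not senior to F, the subordination leaves the order unchanged.

B, G, E, D, A, F, C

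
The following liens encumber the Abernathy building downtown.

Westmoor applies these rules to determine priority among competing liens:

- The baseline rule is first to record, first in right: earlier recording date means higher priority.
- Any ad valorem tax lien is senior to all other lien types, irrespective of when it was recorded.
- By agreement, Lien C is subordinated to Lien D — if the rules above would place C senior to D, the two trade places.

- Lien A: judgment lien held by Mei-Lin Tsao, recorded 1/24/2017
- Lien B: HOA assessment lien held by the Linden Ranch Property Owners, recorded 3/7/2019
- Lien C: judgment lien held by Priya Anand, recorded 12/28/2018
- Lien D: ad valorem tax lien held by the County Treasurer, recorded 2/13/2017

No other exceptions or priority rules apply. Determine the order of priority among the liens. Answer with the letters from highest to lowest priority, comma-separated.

D is an ad valorem tax lien and takes priority over every other lien.
Ordering the rest by effective date: A (1/24/2017), C (12/28/2018), B (3/7/2019).
Since C is not senior to D, the subordination leaves the order unchanged.

D, A, C, B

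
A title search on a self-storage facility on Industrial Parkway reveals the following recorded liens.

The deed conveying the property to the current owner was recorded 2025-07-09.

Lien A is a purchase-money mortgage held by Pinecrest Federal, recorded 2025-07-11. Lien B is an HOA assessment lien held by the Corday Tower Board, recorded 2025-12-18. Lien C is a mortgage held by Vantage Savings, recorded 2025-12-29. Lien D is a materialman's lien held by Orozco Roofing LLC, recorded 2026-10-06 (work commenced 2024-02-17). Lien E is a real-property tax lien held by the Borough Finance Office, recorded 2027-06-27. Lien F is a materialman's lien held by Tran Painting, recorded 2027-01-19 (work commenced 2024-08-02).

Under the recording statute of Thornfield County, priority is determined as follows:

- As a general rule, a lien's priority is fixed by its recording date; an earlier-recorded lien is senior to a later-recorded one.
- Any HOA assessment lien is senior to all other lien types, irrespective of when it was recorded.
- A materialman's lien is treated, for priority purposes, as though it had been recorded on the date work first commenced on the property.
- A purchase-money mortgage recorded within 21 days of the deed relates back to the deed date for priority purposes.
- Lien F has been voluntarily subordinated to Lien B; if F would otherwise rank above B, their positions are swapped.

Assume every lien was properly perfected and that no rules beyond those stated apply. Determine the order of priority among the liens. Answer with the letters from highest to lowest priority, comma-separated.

First, effective dates: A's effective date is the deed date, 2025-07-09; D's effective date is 2024-02-17, when work began; F relates back to 2024-08-02 (work commenced).
B, as an HOA assessment lien, has superpriority and ranks first.
The other liens, earliest effective date first: D (2024-02-17), F (2024-08-02), A (2025-07-09), C (2025-12-29), E (2027-06-27).
F already ranks below B; the subordination has no effect.

B, D, F, A, C, E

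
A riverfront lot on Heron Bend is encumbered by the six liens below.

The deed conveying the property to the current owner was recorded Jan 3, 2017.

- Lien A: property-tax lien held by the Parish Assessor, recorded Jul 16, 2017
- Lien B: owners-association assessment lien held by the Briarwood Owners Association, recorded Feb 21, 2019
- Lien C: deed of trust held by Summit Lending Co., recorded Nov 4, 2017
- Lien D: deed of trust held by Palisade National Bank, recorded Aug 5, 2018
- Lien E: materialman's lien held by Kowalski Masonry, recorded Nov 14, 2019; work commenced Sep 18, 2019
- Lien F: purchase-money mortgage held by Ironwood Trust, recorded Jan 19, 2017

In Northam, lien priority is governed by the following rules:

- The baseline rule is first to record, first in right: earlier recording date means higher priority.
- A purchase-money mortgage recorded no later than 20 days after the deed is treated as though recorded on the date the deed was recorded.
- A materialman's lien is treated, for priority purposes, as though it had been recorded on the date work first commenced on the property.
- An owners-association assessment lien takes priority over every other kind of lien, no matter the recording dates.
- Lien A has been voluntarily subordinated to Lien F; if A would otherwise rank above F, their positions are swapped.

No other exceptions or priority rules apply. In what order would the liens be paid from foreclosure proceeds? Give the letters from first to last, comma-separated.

First, effective dates: E relates back to Sep 18, 2019 (work commenced); F relates back to the deed date Jan 3, 2017.
As an owners-association assessment lien, B is senior to every other lien.
The other liens, earliest effective date first: F (Jan 3, 2017), A (Jul 16, 2017), C (Nov 4, 2017), D (Aug 5, 2018), E (Sep 18, 2019).
Since A is not senior to F, the subordination leaves the order unchanged.

B, F, A, C, D, E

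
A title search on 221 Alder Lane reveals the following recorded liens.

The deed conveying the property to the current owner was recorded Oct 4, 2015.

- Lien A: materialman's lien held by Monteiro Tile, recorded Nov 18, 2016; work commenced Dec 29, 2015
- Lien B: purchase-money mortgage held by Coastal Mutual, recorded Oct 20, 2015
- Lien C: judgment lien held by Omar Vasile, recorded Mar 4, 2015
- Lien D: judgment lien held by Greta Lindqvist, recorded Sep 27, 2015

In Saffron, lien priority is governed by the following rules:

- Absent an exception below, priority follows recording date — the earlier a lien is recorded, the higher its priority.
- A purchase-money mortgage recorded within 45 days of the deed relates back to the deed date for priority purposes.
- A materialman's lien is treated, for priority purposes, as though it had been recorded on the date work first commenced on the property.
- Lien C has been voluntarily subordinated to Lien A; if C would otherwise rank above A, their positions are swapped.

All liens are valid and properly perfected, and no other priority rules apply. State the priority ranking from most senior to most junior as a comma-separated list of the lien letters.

Effective dates after the stated exceptions: A is treated as recorded Dec 29, 2015, the work-commencement date; B was recorded within the 45-day window, so its effective date is the deed date Oct 4, 2015.
By effective date: C (Mar 4, 2015), D (Sep 27, 2015), B (Oct 4, 2015), A (Dec 29, 2015).
The subordination applies — C was senior to A — so C and A swap.

A, D, B, C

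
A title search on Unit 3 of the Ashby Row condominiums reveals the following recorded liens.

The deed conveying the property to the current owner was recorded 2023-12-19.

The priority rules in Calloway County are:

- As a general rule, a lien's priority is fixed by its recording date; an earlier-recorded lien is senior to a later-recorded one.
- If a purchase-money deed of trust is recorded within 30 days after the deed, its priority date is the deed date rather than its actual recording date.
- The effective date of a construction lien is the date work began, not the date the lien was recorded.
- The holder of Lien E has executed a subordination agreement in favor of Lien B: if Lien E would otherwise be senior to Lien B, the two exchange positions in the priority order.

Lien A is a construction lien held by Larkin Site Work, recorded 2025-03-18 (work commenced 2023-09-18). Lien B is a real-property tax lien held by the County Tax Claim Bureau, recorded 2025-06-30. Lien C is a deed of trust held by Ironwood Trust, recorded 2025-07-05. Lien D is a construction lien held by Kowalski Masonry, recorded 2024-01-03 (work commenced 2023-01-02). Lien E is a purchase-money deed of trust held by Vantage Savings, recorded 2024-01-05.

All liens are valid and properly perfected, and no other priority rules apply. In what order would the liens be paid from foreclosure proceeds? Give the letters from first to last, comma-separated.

D, A, B, E, C

Effective dates after the stated exceptions: A's effective date is 2023-09-18, when work began; D relates back to 2023-01-02 (work commenced); E was recorded within the 30-day window, so its effective date is the deed date 2023-12-19.
By effective date: D (2023-01-02), A (2023-09-18), E (2023-12-19), B (2025-06-30), C (2025-07-05).
E would otherwise be senior to B, so under the subordination agreement E and B exchange positions.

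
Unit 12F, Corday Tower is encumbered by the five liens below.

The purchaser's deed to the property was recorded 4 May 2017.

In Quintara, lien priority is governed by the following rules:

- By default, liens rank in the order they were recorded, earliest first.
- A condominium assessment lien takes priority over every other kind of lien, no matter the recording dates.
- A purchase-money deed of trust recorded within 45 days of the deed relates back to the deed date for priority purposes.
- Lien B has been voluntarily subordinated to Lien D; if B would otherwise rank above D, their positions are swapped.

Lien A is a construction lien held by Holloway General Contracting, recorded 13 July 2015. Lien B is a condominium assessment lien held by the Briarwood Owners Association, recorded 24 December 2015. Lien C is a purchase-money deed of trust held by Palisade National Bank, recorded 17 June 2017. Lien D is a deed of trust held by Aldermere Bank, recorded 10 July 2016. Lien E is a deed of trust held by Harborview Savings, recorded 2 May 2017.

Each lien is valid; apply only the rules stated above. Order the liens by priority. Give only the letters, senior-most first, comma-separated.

Effective dates: C was recorded within the 45-day window, so its effective date is the deed date 4 May 2017.
B is a condominium assessment lien, so it outranks all other liens regardless of date.
The other liens, earliest effective date first: A (13 July 2015), D (10 July 2016), E (2 May 2017), C (4 May 2017).
B would otherwise be senior to D, so under the subordination agreement B and D exchange positions.

D, A, B, E, C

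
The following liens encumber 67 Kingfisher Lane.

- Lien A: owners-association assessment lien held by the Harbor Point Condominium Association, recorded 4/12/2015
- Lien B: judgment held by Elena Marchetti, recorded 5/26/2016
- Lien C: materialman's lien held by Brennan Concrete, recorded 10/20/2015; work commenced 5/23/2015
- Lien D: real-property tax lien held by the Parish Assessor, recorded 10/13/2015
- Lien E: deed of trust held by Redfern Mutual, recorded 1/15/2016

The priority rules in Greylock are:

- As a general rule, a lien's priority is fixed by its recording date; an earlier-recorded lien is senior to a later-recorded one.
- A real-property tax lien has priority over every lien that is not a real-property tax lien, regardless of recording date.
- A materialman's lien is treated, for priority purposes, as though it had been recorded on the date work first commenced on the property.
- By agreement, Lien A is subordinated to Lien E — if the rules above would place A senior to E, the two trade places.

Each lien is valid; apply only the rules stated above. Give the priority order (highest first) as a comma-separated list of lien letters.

D, E, C, A, B

Adjusting effective dates: C relates back to 5/23/2015 (work commenced).
D is a real-property tax lien and takes priority over every other lien.
The other liens, earliest effective date first: A (4/12/2015), C (5/23/2015), E (1/15/2016), B (5/26/2016).
The subordination applies — A was senior to E — so A and E swap.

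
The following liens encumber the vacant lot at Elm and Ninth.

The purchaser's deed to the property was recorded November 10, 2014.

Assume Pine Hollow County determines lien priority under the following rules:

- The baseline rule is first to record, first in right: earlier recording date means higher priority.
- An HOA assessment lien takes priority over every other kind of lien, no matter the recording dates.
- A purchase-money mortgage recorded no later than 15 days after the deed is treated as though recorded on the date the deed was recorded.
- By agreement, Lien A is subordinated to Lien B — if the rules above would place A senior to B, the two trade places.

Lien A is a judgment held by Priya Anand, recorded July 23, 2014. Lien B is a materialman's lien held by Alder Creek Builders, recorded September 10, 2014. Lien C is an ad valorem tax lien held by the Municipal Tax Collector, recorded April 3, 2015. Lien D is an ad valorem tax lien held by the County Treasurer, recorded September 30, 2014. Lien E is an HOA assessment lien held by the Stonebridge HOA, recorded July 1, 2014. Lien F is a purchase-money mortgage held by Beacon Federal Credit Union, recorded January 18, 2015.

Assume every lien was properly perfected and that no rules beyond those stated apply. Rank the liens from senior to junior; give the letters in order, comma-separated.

Adjusting effective dates: F was recorded 69 days after the deed, outside the 15-day window, so it keeps its recording date.
E, as an HOA assessment lien, has superpriority and ranks first.
Remaining liens by effective date: A (July 23, 2014), B (September 10, 2014), D (September 30, 2014), F (January 18, 2015), C (April 3, 2015).
A is senior to B before the subordination, so the two trade places.

E, B, A, D, F, C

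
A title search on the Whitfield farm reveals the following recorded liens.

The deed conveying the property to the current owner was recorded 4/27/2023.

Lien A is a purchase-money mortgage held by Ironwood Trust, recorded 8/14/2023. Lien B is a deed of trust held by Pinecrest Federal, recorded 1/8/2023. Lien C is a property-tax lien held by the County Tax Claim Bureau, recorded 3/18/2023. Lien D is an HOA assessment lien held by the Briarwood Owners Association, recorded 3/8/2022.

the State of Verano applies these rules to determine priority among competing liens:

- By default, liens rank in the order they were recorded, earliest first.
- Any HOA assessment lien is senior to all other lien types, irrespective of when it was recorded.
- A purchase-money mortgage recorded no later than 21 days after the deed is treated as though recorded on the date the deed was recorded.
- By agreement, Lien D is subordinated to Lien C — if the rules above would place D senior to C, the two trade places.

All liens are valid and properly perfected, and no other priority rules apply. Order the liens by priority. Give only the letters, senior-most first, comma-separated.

C, B, D, A

Effective dates after the stated exceptions: A was recorded 109 days after the deed, outside the 21-day window, so it keeps its recording date.
D, as an HOA assessment lien, has superpriority and ranks first.
Ordering the rest by effective date: B (1/8/2023), C (3/18/2023), A (8/14/2023).
The subordination applies — D was senior to C — so D and C swap.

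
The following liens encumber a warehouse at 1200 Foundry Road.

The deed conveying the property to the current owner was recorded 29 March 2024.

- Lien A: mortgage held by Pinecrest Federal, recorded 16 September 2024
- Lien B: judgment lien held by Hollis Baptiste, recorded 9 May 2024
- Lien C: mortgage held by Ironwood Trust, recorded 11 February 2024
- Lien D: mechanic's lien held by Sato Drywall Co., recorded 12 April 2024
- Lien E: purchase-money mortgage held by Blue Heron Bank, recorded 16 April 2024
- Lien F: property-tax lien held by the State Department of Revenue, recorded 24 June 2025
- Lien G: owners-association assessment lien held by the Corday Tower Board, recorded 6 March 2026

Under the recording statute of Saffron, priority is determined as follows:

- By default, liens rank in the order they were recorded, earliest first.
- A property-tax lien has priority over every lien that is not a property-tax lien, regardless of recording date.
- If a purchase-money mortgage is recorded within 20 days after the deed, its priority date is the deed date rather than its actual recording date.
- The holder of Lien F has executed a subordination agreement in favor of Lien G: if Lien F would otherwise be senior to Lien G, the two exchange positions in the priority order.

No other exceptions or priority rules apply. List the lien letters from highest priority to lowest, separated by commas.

G, C, E, D, B, A, F

First, effective dates: E was recorded within the 20-day window, so its effective date is the deed date 29 March 2024.
F is a property-tax lien and takes priority over every other lien.
Ordering the rest by effective date: C (11 February 2024), E (29 March 2024), D (12 April 2024), B (9 May 2024), A (16 September 2024), G (6 March 2026).
Because F would otherwise rank above G, the subordination swaps them.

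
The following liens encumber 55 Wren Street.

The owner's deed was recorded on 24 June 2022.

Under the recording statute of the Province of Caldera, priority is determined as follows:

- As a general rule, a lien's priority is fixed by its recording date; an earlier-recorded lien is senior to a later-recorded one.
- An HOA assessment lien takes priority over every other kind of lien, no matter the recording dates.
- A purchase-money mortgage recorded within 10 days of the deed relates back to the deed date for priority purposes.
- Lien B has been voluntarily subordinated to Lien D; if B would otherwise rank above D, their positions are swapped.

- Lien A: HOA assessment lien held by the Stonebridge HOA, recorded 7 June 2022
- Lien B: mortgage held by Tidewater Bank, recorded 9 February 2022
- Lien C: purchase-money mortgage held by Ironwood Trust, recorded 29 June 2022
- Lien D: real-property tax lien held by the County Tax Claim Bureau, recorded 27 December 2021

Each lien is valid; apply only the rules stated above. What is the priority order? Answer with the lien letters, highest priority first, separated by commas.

Effective dates: C relates back to the deed date 24 June 2022.
A is an HOA assessment lien, so it outranks all other liens regardless of date.
Remaining liens by effective date: D (27 December 2021), B (9 February 2022), C (24 June 2022).
Since B is not senior to D, the subordination leaves the order unchanged.

A, D, B, C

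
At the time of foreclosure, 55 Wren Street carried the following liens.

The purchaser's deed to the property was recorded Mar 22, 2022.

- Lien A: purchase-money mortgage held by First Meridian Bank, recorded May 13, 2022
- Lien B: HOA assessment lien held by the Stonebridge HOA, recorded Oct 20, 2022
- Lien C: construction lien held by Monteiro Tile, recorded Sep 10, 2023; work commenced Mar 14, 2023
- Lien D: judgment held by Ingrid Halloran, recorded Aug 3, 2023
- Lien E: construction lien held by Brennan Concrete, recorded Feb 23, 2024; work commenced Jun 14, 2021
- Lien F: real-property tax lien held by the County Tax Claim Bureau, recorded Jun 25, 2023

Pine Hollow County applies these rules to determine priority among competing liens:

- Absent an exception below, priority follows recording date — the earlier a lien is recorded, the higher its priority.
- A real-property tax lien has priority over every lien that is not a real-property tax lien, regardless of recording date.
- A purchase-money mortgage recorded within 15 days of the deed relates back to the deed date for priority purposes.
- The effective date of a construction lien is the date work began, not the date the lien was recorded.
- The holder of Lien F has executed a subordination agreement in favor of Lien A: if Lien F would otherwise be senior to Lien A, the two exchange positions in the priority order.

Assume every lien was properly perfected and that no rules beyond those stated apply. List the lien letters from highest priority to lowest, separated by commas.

Effective dates after the stated exceptions: A was recorded 52 days after the deed — beyond 15 days — so no relation-back applies; C's effective date is Mar 14, 2023, when work began; E relates back to Jun 14, 2021 (work commenced).
F, as a real-property tax lien, has superpriority and ranks first.
Ordering the rest by effective date: E (Jun 14, 2021), A (May 13, 2022), B (Oct 20, 2022), C (Mar 14, 2023), D (Aug 3, 2023).
F is senior to A before the subordination, so the two trade places.

A, E, F, B, C, D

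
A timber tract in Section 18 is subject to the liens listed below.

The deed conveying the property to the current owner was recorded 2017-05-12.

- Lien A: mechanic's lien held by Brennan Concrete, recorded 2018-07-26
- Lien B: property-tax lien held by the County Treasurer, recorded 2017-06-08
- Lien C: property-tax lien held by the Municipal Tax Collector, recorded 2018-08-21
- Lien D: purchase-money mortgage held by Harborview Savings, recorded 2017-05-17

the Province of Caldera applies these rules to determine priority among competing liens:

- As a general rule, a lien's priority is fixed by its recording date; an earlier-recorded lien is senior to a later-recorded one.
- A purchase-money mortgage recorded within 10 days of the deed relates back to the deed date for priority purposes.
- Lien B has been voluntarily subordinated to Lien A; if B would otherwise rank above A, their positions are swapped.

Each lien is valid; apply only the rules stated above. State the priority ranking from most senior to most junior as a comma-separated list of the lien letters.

D, A, B, C

First, effective dates: D was recorded within the 10-day window, so its effective date is the deed date 2017-05-12.
Sorted by effective date: D (2017-05-12), B (2017-06-08), A (2018-07-26), C (2018-08-21).
B would otherwise be senior to A, so under the subordination agreement B and A exchange positions.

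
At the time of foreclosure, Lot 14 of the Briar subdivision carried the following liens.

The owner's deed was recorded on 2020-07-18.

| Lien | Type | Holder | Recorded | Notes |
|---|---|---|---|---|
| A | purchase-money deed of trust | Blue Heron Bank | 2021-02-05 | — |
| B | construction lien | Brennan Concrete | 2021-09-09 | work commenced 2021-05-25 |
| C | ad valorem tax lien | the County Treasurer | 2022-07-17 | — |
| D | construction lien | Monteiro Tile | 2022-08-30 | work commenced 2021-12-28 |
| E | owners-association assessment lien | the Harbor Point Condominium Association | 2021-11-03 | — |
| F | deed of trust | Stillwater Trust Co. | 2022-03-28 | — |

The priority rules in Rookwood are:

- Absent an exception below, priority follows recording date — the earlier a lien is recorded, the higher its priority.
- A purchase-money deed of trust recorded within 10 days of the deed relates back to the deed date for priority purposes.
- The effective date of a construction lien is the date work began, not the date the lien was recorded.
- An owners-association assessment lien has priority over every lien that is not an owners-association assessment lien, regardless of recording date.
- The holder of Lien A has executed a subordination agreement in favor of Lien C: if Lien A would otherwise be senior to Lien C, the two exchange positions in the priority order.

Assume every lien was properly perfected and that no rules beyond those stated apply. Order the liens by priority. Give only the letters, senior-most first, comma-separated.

Adjusting effective dates: A was recorded 202 days after the deed — beyond 10 days — so no relation-back applies; B relates back to 2021-05-25 (work commenced); D is treated as recorded 2021-12-28, the work-commencement date.
E is an owners-association assessment lien and takes priority over every other lien.
Ordering the rest by effective date: A (2021-02-05), B (2021-05-25), D (2021-12-28), F (2022-03-28), C (2022-07-17).
The subordination applies — A was senior to C — so A and C swap.

E, C, B, D, F, A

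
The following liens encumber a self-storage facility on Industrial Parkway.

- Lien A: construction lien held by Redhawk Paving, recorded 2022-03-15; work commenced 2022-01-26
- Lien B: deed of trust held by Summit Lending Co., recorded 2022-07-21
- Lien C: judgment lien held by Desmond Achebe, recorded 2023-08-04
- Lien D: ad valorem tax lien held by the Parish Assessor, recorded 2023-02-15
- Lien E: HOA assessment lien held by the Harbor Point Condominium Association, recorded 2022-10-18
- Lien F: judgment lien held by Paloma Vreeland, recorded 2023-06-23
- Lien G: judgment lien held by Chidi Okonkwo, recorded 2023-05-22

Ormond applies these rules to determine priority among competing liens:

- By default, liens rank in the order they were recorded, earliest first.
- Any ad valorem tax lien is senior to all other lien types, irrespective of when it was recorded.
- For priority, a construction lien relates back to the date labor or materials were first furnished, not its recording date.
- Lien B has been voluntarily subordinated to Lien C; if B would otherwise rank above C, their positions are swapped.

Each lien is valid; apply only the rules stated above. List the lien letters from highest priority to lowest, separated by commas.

D, A, C, E, G, F, B

First, effective dates: A relates back to 2022-01-26 (work commenced).
D is an ad valorem tax lien, so it outranks all other liens regardless of date.
The other liens, earliest effective date first: A (2022-01-26), B (2022-07-21), E (2022-10-18), G (2023-05-22), F (2023-06-23), C (2023-08-04).
The subordination applies — B was senior to C — so B and C swap.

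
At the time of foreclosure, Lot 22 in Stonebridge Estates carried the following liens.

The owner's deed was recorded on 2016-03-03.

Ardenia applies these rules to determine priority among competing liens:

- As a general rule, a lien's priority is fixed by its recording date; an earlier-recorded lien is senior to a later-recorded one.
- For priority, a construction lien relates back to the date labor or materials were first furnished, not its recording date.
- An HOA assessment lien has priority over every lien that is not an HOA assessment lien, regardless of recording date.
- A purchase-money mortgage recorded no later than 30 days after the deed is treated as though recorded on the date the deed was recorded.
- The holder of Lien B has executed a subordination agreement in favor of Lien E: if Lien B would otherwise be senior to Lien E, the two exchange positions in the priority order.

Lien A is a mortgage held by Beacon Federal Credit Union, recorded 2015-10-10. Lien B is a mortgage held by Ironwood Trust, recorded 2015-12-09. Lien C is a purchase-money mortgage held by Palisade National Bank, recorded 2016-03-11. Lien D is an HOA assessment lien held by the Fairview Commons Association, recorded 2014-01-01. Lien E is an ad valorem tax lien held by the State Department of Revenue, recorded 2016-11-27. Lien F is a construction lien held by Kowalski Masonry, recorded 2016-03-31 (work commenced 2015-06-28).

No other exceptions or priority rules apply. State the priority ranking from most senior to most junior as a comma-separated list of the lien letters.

Adjusting effective dates: C was recorded within the 30-day window, so its effective date is the deed date 2016-03-03; F's effective date is 2015-06-28, when work began.
D is an HOA assessment lien, so it outranks all other liens regardless of date.
Ordering the rest by effective date: F (2015-06-28), A (2015-10-10), B (2015-12-09), C (2016-03-03), E (2016-11-27).
Because B would otherwise rank above E, the subordination swaps them.

D, F, A, E, C, B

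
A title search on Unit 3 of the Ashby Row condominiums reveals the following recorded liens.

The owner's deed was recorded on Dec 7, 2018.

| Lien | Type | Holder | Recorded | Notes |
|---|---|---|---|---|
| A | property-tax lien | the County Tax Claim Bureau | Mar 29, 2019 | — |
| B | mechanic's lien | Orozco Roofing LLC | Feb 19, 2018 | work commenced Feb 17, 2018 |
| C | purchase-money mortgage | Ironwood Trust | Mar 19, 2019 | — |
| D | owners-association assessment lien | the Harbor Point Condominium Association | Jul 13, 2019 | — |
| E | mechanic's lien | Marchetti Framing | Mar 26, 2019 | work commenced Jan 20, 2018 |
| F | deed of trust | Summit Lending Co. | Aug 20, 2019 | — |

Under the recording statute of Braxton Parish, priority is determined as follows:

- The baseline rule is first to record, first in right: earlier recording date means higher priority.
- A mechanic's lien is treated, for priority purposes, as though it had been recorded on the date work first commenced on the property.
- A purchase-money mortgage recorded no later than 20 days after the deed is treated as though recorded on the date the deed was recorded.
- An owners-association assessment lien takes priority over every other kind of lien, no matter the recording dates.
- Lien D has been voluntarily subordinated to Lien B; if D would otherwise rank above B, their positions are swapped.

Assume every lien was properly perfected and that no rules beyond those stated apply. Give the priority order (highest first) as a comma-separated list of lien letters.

First, effective dates: B relates back to Feb 17, 2018 (work commenced); C was recorded 102 days after the deed — beyond 20 days — so no relation-back applies; E is treated as recorded Jan 20, 2018, the work-commencement date.
D is an owners-association assessment lien and takes priority over every other lien.
Among the remaining liens, by effective date: E (Jan 20, 2018), B (Feb 17, 2018), C (Mar 19, 2019), A (Mar 29, 2019), F (Aug 20, 2019).
The subordination applies — D was senior to B — so D and B swap.

B, E, D, C, A, F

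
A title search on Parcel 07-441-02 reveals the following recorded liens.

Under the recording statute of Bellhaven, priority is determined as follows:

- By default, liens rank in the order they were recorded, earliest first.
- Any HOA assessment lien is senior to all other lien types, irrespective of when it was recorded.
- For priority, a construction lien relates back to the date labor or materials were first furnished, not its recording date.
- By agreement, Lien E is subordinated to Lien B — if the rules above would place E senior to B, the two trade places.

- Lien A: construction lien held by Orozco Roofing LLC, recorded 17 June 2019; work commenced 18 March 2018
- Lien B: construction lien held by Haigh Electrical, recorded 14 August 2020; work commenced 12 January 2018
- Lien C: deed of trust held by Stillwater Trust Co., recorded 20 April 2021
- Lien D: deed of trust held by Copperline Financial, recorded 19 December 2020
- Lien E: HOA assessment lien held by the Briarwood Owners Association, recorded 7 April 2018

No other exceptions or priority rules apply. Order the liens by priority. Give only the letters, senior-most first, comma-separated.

Effective dates: A relates back to 18 March 2018 (work commenced); B is treated as recorded 12 January 2018, the work-commencement date.
E, as an HOA assessment lien, has superpriority and ranks first.
Among the remaining liens, by effective date: B (12 January 2018), A (18 March 2018), D (19 December 2020), C (20 April 2021).
E would otherwise be senior to B, so under the subordination agreement E and B exchange positions.

B, E, A, D, C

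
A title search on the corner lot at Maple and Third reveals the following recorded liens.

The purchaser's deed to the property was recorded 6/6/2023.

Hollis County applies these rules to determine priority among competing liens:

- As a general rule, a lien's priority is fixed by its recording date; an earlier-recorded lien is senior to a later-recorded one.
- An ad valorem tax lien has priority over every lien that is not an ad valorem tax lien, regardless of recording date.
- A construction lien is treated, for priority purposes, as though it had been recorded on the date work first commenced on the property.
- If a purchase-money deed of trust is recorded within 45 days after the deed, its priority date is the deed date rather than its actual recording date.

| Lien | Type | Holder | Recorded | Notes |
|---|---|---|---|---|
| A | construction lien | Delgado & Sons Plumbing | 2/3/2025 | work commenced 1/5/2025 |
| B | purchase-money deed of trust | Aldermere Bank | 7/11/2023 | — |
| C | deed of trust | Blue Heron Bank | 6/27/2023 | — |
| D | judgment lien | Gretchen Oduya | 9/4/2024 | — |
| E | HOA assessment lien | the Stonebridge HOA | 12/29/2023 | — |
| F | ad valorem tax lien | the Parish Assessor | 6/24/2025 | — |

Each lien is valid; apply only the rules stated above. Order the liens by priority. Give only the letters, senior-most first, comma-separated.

F, B, C, E, D, A

Adjusting effective dates: A is treated as recorded 1/5/2025, the work-commencement date; B relates back to the deed date 6/6/2023.
F is an ad valorem tax lien and takes priority over every other lien.
Remaining liens by effective date: B (6/6/2023), C (6/27/2023), E (12/29/2023), D (9/4/2024), A (1/5/2025).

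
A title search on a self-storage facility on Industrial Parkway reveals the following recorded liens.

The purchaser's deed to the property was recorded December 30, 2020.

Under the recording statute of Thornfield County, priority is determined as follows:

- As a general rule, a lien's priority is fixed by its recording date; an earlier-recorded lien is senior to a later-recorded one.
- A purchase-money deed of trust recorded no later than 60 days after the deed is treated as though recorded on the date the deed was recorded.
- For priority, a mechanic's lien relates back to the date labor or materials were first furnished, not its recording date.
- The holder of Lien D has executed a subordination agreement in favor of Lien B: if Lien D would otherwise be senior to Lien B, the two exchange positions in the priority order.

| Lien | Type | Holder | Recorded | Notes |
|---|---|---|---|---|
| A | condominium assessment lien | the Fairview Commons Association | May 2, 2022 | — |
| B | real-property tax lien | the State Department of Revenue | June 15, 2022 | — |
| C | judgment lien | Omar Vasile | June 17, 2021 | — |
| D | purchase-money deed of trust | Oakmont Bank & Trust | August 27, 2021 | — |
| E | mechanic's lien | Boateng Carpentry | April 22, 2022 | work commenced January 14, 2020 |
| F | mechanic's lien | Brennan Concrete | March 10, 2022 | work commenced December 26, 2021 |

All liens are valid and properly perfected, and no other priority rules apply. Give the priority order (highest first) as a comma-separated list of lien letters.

E, C, B, F, A, D

Adjusting effective dates: D was recorded 240 days after the deed, outside the 60-day window, so it keeps its recording date; E relates back to January 14, 2020 (work commenced); F's effective date is December 26, 2021, when work began.
Sorted by effective date: E (January 14, 2020), C (June 17, 2021), D (August 27, 2021), F (December 26, 2021), A (May 2, 2022), B (June 15, 2022).
The subordination applies — D was senior to B — so D and B swap.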